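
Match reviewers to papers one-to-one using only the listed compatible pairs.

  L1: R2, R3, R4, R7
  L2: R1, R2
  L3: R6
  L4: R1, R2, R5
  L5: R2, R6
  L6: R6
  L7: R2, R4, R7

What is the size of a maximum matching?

6

Unit-capacity flow: source→left, listed edges, right→sink; max matching = max flow.
Augmenting path L1→R2 (+1); matched 1.
Augmenting path L2→R1 (+1); matched 2.
Augmenting path L3→R6 (+1); matched 3.
Augmenting path L4→R5 (+1); matched 4.
Augmenting path L7→R4 (+1); matched 5.
Augmenting path L5→R2→L1→R3 (+1); matched 6.
No augmenting path remains; maximum matching = 6.
König certificate: {L1, L2, L4, L5, L7, R6} is a vertex cover of size 6 (every listed pair touches it), so no matching can be larger.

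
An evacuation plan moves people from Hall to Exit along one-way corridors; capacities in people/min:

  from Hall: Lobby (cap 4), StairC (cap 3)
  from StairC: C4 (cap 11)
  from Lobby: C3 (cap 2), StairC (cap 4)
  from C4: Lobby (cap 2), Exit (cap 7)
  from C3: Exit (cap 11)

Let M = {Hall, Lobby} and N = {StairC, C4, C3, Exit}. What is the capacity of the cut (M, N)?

9

Edges leaving {Hall, Lobby}: Hall→StairC (3), Lobby→StairC (4), Lobby→C3 (2).
Cut capacity = 3 + 4 + 2 = 9.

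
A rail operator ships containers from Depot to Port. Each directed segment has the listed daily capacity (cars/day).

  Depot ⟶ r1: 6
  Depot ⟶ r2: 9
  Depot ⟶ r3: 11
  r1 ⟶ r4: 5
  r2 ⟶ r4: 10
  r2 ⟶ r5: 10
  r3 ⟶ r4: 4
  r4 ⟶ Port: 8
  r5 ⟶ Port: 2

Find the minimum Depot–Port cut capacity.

10

Augment Depot→r1→r4→Port: bottleneck 5, flow now 5.
Augment Depot→r2→r4→Port: bottleneck 3, flow now 8.
Augment Depot→r2→r5→Port: bottleneck 2, flow now 10.
No augmenting path remains; maximum flow = 10.
By max-flow min-cut, the minimum cut capacity equals the max flow.
In the residual graph, reachable from Depot: {Depot, r1, r2, r3, r4, r5}.
Min-cut edges: r4→Port (8), r5→Port (2); capacity 8 + 2 = 10.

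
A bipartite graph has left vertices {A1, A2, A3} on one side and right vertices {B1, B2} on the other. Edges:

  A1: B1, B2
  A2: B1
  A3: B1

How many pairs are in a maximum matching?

Unit-capacity flow: source→left, listed edges, right→sink; max matching = max flow.
Augmenting path A1→B1 (+1); matched 1.
Augmenting path A2→B1→A1→B2 (+1); matched 2.
No augmenting path remains; maximum matching = 2.
König certificate: {A1, B1} is a vertex cover of size 2 (every listed pair touches it), so no matching can be larger.

2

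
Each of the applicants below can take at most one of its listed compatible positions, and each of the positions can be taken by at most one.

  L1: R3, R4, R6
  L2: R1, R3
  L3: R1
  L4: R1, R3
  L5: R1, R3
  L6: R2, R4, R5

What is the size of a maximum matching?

4

Unit-capacity flow: source→left, listed edges, right→sink; max matching = max flow.
Augmenting path L1→R3 (+1); matched 1.
Augmenting path L2→R1 (+1); matched 2.
Augmenting path L6→R2 (+1); matched 3.
Augmenting path L4→R3→L1→R4 (+1); matched 4.
No augmenting path remains; maximum matching = 4.
König certificate: {L1, L6, R1, R3} is a vertex cover of size 4 (every listed pair touches it), so no matching can be larger.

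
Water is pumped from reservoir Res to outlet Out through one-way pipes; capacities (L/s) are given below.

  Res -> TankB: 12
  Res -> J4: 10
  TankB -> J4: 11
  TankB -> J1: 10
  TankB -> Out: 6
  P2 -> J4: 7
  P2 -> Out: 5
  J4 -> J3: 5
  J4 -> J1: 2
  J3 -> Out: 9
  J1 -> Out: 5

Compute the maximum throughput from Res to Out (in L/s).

16

Augment Res→TankB→Out: bottleneck 6, flow now 6.
Augment Res→TankB→J1→Out: bottleneck 5, flow now 11.
Augment Res→J4→J3→Out: bottleneck 5, flow now 16.
No augmenting path remains; maximum flow = 16.
In the residual graph, reachable from Res: {Res, TankB, J4, J1}.
Min-cut edges: TankB→Out (6), J4→J3 (5), J1→Out (5); capacity 6 + 5 + 5 = 16.
This cut is saturated, so no flow can exceed 16.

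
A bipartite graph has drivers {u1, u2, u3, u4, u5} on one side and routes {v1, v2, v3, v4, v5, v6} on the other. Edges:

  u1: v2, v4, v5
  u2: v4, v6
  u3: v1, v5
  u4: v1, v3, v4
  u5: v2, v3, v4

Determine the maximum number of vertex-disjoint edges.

Unit-capacity flow: source→left, listed edges, right→sink; max matching = max flow.
Augmenting path u1→v2 (+1); matched 1.
Augmenting path u2→v4 (+1); matched 2.
Augmenting path u3→v1 (+1); matched 3.
Augmenting path u4→v3 (+1); matched 4.
Augmenting path u5→v2→u1→v5 (+1); matched 5.
No augmenting path remains; maximum matching = 5.
König certificate: {u1, u2, u3, u4, u5} is a vertex cover of size 5 (every listed pair touches it), so no matching can be larger.

5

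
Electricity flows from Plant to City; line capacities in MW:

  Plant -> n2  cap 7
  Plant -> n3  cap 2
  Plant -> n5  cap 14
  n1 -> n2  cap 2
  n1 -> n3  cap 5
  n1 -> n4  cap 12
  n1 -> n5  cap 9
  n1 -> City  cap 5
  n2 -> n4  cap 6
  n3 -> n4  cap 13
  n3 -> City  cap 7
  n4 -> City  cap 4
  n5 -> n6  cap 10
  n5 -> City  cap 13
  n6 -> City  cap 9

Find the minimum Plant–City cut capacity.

20

Augment Plant→n3→City: bottleneck 2, flow now 2.
Augment Plant→n5→City: bottleneck 13, flow now 15.
Augment Plant→n2→n4→City: bottleneck 4, flow now 19.
Augment Plant→n5→n6→City: bottleneck 1, flow now 20.
No augmenting path remains; maximum flow = 20.
By max-flow min-cut, the minimum cut capacity equals the max flow.
In the residual graph, reachable from Plant: {Plant, n2, n4}.
Min-cut edges: Plant→n3 (2), Plant→n5 (14), n4→City (4); capacity 2 + 14 + 4 = 20.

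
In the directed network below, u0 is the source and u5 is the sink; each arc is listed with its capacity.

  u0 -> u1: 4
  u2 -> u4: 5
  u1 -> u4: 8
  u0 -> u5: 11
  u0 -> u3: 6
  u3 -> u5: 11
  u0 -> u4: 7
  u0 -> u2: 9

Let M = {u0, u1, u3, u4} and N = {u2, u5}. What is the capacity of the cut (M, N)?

31

Edges leaving {u0, u1, u3, u4}: u0→u2 (9), u0→u5 (11), u3→u5 (11).
Cut capacity = 9 + 11 + 11 = 31.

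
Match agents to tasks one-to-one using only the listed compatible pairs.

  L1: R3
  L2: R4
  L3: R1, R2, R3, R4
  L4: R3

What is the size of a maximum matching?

Unit-capacity flow: source→left, listed edges, right→sink; max matching = max flow.
Augmenting path L1→R3 (+1); matched 1.
Augmenting path L2→R4 (+1); matched 2.
Augmenting path L3→R1 (+1); matched 3.
No augmenting path remains; maximum matching = 3.
König certificate: {L2, L3, R3} is a vertex cover of size 3 (every listed pair touches it), so no matching can be larger.

3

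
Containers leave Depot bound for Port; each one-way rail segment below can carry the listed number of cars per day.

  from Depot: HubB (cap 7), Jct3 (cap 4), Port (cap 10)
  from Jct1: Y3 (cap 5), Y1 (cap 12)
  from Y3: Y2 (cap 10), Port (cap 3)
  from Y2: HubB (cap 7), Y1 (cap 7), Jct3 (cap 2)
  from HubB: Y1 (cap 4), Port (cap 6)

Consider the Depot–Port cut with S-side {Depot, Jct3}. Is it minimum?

Given cut capacity: 7 + 10 = 17.
Augment Depot→Port: bottleneck 10, flow now 10.
Augment Depot→HubB→Port: bottleneck 6, flow now 16.
No augmenting path remains; maximum flow = 16.
In the residual graph, reachable from Depot: {Depot, HubB, Y1, Jct3}.
Min-cut edges: Depot→Port (10), HubB→Port (6); capacity 10 + 6 = 16.
Cut capacity 17 exceeds the max flow 16, so it is not minimum.

No — its capacity is 17, but the minimum cut has capacity 16.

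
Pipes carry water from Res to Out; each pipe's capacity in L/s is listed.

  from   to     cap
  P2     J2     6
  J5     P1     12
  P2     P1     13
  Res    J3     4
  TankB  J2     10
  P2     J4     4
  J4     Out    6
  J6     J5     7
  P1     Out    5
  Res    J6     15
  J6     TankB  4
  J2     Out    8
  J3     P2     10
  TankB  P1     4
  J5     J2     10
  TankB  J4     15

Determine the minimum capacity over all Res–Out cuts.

15

Augment Res→J3→P2→J2→Out: bottleneck 4, flow now 4.
Augment Res→J6→TankB→J2→Out: bottleneck 4, flow now 8.
Augment Res→J6→J5→P1→Out: bottleneck 5, flow now 13.
Augment Res→J6→J5→J2→TankB→J4→Out: bottleneck 2, flow now 15. (uses reverse residual edge)
No augmenting path remains; maximum flow = 15.
By max-flow min-cut, the minimum cut capacity equals the max flow.
In the residual graph, reachable from Res: {Res, J6}.
Min-cut edges: Res→J3 (4), J6→TankB (4), J6→J5 (7); capacity 4 + 4 + 7 = 15.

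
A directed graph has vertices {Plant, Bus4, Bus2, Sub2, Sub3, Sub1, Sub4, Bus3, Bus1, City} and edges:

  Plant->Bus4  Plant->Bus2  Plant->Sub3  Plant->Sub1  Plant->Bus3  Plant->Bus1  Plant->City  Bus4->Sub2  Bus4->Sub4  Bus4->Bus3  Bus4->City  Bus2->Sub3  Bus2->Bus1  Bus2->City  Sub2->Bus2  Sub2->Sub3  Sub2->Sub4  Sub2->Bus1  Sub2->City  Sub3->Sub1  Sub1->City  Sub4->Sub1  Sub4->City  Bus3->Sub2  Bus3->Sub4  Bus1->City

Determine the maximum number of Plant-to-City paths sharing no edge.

6

Assign every edge capacity 1; by Menger, the answer equals the max flow.
Path Plant→City (+1); total 1.
Path Plant→Bus4→City (+1); total 2.
Path Plant→Bus2→City (+1); total 3.
Path Plant→Sub1→City (+1); total 4.
Path Plant→Bus1→City (+1); total 5.
Path Plant→Bus3→Sub2→City (+1); total 6.
No residual Plant→City path; max flow = 6.
Certifying cut of size 6: {Plant→Bus1, Plant→Bus2, Plant→Bus3, Plant→Bus4, Plant→City, Sub1→City}.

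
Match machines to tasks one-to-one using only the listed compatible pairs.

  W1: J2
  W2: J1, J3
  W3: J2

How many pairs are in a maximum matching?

2

Unit-capacity flow: source→left, listed edges, right→sink; max matching = max flow.
Augmenting path W1→J2 (+1); matched 1.
Augmenting path W2→J1 (+1); matched 2.
No augmenting path remains; maximum matching = 2.
König certificate: {W2, J2} is a vertex cover of size 2 (every listed pair touches it), so no matching can be larger.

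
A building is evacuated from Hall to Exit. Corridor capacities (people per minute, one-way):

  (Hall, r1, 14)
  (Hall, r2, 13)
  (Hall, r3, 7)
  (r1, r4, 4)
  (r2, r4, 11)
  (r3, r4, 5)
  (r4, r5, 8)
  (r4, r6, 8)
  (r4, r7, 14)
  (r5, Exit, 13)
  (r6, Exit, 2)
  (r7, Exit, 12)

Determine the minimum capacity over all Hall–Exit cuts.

20

Augment Hall→r1→r4→r5→Exit: bottleneck 4, flow now 4.
Augment Hall→r2→r4→r5→Exit: bottleneck 4, flow now 8.
Augment Hall→r2→r4→r6→Exit: bottleneck 2, flow now 10.
Augment Hall→r2→r4→r7→Exit: bottleneck 5, flow now 15.
Augment Hall→r3→r4→r7→Exit: bottleneck 5, flow now 20.
No augmenting path remains; maximum flow = 20.
By max-flow min-cut, the minimum cut capacity equals the max flow.
In the residual graph, reachable from Hall: {Hall, r1, r2, r3}.
Min-cut edges: r1→r4 (4), r2→r4 (11), r3→r4 (5); capacity 4 + 11 + 5 = 20.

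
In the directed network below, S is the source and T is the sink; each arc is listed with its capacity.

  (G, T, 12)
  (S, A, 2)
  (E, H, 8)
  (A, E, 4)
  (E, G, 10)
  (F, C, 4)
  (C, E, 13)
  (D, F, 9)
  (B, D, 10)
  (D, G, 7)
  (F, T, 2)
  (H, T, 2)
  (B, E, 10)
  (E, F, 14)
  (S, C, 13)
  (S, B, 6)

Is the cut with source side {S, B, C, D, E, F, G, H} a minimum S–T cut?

Given cut capacity: 2 + 2 + 12 + 2 = 18.
Augment S→A→E→F→T: bottleneck 2, flow now 2.
Augment S→B→D→G→T: bottleneck 6, flow now 8.
Augment S→C→E→G→T: bottleneck 6, flow now 14.
Augment S→C→E→H→T: bottleneck 2, flow now 16.
No augmenting path remains; maximum flow = 16.
In the residual graph, reachable from S: {S, A, B, C, D, E, F, G, H}.
Min-cut edges: F→T (2), G→T (12), H→T (2); capacity 2 + 12 + 2 = 16.
Cut capacity 18 exceeds the max flow 16, so it is not minimum.

No — its capacity is 18, but the minimum cut has capacity 16.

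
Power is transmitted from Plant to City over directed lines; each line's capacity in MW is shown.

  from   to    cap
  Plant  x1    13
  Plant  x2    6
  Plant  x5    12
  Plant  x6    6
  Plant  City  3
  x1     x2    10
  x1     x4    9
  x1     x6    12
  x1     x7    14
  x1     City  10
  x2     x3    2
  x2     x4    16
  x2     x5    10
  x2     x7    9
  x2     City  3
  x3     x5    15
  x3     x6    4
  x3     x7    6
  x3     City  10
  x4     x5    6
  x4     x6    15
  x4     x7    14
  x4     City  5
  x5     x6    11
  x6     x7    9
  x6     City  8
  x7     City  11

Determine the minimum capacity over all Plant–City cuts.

39

Augment Plant→City: bottleneck 3, flow now 3.
Augment Plant→x1→City: bottleneck 10, flow now 13.
Augment Plant→x2→City: bottleneck 3, flow now 16.
Augment Plant→x6→City: bottleneck 6, flow now 22.
Augment Plant→x1→x4→City: bottleneck 3, flow now 25.
Augment Plant→x2→x3→City: bottleneck 2, flow now 27.
Augment Plant→x2→x4→City: bottleneck 1, flow now 28.
Augment Plant→x5→x6→City: bottleneck 2, flow now 30.
Augment Plant→x5→x6→x7→City: bottleneck 9, flow now 39.
No augmenting path remains; maximum flow = 39.
By max-flow min-cut, the minimum cut capacity equals the max flow.
In the residual graph, reachable from Plant: {Plant, x5}.
Min-cut edges: Plant→x1 (13), Plant→x2 (6), Plant→x6 (6), Plant→City (3), x5→x6 (11); capacity 13 + 6 + 6 + 3 + 11 = 39.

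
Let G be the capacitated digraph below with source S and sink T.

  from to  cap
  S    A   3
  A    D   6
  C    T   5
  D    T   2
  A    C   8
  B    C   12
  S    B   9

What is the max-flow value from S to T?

7

Augment S→A→C→T: bottleneck 3, flow now 3.
Augment S→B→C→T: bottleneck 2, flow now 5.
Augment S→B→C→A→D→T: bottleneck 2, flow now 7. (uses reverse residual edge)
No augmenting path remains; maximum flow = 7.
In the residual graph, reachable from S: {S, A, B, C, D}.
Min-cut edges: C→T (5), D→T (2); capacity 5 + 2 = 7.
This cut is saturated, so no flow can exceed 7.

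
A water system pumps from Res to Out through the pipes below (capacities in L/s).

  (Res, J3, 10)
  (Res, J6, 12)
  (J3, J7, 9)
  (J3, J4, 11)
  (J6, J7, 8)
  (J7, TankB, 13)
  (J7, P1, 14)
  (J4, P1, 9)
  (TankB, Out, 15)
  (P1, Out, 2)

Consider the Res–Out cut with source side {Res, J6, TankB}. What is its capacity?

Edges leaving {Res, J6, TankB}: Res→J3 (10), J6→J7 (8), TankB→Out (15).
Cut capacity = 10 + 8 + 15 = 33.

33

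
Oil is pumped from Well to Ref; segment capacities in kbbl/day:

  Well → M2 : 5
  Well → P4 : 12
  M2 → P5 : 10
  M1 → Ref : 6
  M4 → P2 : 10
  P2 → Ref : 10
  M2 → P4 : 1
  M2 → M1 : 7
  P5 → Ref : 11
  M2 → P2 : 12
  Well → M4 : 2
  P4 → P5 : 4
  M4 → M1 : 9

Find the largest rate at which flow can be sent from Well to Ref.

11

Augment Well→M2→P2→Ref: bottleneck 5, flow now 5.
Augment Well→M4→P2→Ref: bottleneck 2, flow now 7.
Augment Well→P4→P5→Ref: bottleneck 4, flow now 11.
No augmenting path remains; maximum flow = 11.
In the residual graph, reachable from Well: {Well, P4}.
Min-cut edges: Well→M2 (5), Well→M4 (2), P4→P5 (4); capacity 5 + 2 + 4 = 11.
This cut is saturated, so no flow can exceed 11.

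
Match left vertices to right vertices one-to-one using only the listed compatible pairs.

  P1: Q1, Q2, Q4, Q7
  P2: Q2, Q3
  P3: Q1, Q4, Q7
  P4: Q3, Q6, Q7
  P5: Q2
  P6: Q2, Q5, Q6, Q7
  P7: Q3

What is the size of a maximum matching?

Unit-capacity flow: source→left, listed edges, right→sink; max matching = max flow.
Augmenting path P1→Q1 (+1); matched 1.
Augmenting path P2→Q2 (+1); matched 2.
Augmenting path P3→Q4 (+1); matched 3.
Augmenting path P4→Q3 (+1); matched 4.
Augmenting path P6→Q5 (+1); matched 5.
Augmenting path P7→Q3→P4→Q6 (+1); matched 6.
No augmenting path remains; maximum matching = 6.
König certificate: {P1, P3, P4, P6, Q2, Q3} is a vertex cover of size 6 (every listed pair touches it), so no matching can be larger.

6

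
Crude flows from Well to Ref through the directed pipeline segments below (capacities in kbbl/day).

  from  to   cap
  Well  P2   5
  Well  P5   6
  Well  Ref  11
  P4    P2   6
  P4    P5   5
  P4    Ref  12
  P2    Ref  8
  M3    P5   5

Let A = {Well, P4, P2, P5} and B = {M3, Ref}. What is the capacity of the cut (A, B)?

31

Edges leaving {Well, P4, P2, P5}: Well→Ref (11), P4→Ref (12), P2→Ref (8).
Cut capacity = 11 + 12 + 8 = 31.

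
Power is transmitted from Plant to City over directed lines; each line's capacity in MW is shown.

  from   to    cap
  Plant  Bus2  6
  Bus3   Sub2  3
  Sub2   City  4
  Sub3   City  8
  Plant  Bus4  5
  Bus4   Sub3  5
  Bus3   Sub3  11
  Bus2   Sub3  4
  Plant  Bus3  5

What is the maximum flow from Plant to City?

Augment Plant→Bus2→Sub3→City: bottleneck 4, flow now 4.
Augment Plant→Bus3→Sub3→City: bottleneck 4, flow now 8.
Augment Plant→Bus3→Sub2→City: bottleneck 1, flow now 9.
Augment Plant→Bus4→Sub3→Bus3→Sub2→City: bottleneck 2, flow now 11. (uses reverse residual edge)
No augmenting path remains; maximum flow = 11.
In the residual graph, reachable from Plant: {Plant, Bus2, Bus3, Bus4, Sub3}.
Min-cut edges: Bus3→Sub2 (3), Sub3→City (8); capacity 3 + 8 = 11.
This cut is saturated, so no flow can exceed 11.

11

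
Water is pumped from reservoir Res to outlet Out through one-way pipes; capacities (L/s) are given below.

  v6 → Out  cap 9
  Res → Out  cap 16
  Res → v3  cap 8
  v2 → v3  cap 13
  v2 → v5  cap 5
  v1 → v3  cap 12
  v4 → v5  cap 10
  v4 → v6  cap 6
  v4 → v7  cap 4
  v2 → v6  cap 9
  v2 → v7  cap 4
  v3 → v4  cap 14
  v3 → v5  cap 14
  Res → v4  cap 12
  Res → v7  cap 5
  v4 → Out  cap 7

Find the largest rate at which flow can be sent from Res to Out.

Augment Res→Out: bottleneck 16, flow now 16.
Augment Res→v4→Out: bottleneck 7, flow now 23.
Augment Res→v4→v6→Out: bottleneck 5, flow now 28.
Augment Res→v3→v4→v6→Out: bottleneck 1, flow now 29.
No augmenting path remains; maximum flow = 29.
In the residual graph, reachable from Res: {Res, v3, v4, v5, v7}.
Min-cut edges: Res→Out (16), v4→v6 (6), v4→Out (7); capacity 16 + 6 + 7 = 29.
This cut is saturated, so no flow can exceed 29.

29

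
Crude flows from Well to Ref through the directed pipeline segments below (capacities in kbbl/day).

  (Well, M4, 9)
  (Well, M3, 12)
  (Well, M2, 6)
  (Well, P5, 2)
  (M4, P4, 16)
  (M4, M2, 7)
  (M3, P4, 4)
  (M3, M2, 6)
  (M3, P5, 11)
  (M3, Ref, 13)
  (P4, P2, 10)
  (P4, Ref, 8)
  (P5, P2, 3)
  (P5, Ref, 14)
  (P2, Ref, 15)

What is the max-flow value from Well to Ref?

23

Augment Well→M3→Ref: bottleneck 12, flow now 12.
Augment Well→P5→Ref: bottleneck 2, flow now 14.
Augment Well→M4→P4→Ref: bottleneck 8, flow now 22.
Augment Well→M4→P4→P2→Ref: bottleneck 1, flow now 23.
No augmenting path remains; maximum flow = 23.
In the residual graph, reachable from Well: {Well, M2}.
Min-cut edges: Well→M4 (9), Well→M3 (12), Well→P5 (2); capacity 9 + 12 + 2 = 23.
This cut is saturated, so no flow can exceed 23.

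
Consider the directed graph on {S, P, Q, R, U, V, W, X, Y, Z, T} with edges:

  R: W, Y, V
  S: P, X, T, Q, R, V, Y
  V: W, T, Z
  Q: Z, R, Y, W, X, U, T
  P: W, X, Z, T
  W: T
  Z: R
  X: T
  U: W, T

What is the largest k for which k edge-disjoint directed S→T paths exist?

6

Assign every edge capacity 1; by Menger, the answer equals the max flow.
Path S→T (+1); total 1.
Path S→P→T (+1); total 2.
Path S→Q→T (+1); total 3.
Path S→V→T (+1); total 4.
Path S→X→T (+1); total 5.
Path S→R→W→T (+1); total 6.
No residual S→T path; max flow = 6.
Certifying cut of size 6: {S→P, S→Q, S→R, S→T, S→V, S→X}.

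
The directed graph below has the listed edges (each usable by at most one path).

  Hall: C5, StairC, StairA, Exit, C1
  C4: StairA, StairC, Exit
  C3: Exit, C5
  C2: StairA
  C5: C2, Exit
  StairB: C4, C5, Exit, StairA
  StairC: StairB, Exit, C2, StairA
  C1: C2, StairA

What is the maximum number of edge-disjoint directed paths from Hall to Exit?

3

Assign every edge capacity 1; by Menger, the answer equals the max flow.
Path Hall→Exit (+1); total 1.
Path Hall→StairC→Exit (+1); total 2.
Path Hall→C5→Exit (+1); total 3.
No residual Hall→Exit path; max flow = 3.
Certifying cut of size 3: {Hall→C5, Hall→Exit, Hall→StairC}.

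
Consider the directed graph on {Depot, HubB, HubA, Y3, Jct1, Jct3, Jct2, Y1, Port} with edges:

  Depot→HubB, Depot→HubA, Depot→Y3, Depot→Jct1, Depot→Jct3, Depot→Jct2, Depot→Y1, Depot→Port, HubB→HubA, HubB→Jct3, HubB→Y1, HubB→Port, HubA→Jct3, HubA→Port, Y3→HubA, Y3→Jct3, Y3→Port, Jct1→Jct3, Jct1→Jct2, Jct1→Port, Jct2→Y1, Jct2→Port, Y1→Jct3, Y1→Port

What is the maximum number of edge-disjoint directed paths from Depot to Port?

7

Assign every edge capacity 1; by Menger, the answer equals the max flow.
Path Depot→Port (+1); total 1.
Path Depot→HubB→Port (+1); total 2.
Path Depot→HubA→Port (+1); total 3.
Path Depot→Y3→Port (+1); total 4.
Path Depot→Jct1→Port (+1); total 5.
Path Depot→Jct2→Port (+1); total 6.
Path Depot→Y1→Port (+1); total 7.
No residual Depot→Port path; max flow = 7.
Certifying cut of size 7: {Depot→HubA, Depot→HubB, Depot→Jct1, Depot→Jct2, Depot→Port, Depot→Y1, Depot→Y3}.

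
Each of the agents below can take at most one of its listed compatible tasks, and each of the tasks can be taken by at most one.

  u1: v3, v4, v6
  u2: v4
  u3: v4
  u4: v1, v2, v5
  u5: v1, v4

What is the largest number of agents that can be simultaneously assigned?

Unit-capacity flow: source→left, listed edges, right→sink; max matching = max flow.
Augmenting path u1→v3 (+1); matched 1.
Augmenting path u2→v4 (+1); matched 2.
Augmenting path u4→v1 (+1); matched 3.
Augmenting path u5→v1→u4→v2 (+1); matched 4.
No augmenting path remains; maximum matching = 4.
König certificate: {u1, u4, u5, v4} is a vertex cover of size 4 (every listed pair touches it), so no matching can be larger.

4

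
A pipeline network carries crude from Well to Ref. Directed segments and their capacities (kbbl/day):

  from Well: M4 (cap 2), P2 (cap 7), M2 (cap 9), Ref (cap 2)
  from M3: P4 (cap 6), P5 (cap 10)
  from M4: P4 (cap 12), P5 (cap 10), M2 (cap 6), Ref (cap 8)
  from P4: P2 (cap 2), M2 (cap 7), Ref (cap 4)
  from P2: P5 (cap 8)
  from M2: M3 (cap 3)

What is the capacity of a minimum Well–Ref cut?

Augment Well→Ref: bottleneck 2, flow now 2.
Augment Well→M4→Ref: bottleneck 2, flow now 4.
Augment Well→M2→M3→P4→Ref: bottleneck 3, flow now 7.
No augmenting path remains; maximum flow = 7.
By max-flow min-cut, the minimum cut capacity equals the max flow.
In the residual graph, reachable from Well: {Well, P2, P5, M2}.
Min-cut edges: Well→M4 (2), Well→Ref (2), M2→M3 (3); capacity 2 + 2 + 3 = 7.

7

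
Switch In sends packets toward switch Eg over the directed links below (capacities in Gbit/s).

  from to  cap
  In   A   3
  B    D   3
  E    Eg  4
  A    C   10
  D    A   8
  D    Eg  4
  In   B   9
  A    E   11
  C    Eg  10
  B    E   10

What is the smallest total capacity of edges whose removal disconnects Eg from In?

10

Augment In→A→C→Eg: bottleneck 3, flow now 3.
Augment In→B→D→Eg: bottleneck 3, flow now 6.
Augment In→B→E→Eg: bottleneck 4, flow now 10.
No augmenting path remains; maximum flow = 10.
By max-flow min-cut, the minimum cut capacity equals the max flow.
In the residual graph, reachable from In: {In, B, E}.
Min-cut edges: In→A (3), B→D (3), E→Eg (4); capacity 3 + 3 + 4 = 10.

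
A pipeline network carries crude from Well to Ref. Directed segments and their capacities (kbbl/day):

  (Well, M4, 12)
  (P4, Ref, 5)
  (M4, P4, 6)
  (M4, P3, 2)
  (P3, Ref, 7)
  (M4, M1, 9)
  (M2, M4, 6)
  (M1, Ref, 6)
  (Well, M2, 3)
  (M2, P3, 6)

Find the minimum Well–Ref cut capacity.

15

Augment Well→M4→M1→Ref: bottleneck 6, flow now 6.
Augment Well→M4→P4→Ref: bottleneck 5, flow now 11.
Augment Well→M4→P3→Ref: bottleneck 1, flow now 12.
Augment Well→M2→P3→Ref: bottleneck 3, flow now 15.
No augmenting path remains; maximum flow = 15.
By max-flow min-cut, the minimum cut capacity equals the max flow.
In the residual graph, reachable from Well: {Well}.
Min-cut edges: Well→M4 (12), Well→M2 (3); capacity 12 + 3 = 15.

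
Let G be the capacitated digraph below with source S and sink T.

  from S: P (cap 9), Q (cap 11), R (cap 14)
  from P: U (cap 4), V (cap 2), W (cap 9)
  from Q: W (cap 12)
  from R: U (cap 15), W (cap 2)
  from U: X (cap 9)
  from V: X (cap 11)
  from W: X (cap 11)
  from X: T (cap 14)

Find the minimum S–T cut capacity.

14

Augment S→P→U→X→T: bottleneck 4, flow now 4.
Augment S→P→V→X→T: bottleneck 2, flow now 6.
Augment S→P→W→X→T: bottleneck 3, flow now 9.
Augment S→Q→W→X→T: bottleneck 5, flow now 14.
No augmenting path remains; maximum flow = 14.
By max-flow min-cut, the minimum cut capacity equals the max flow.
In the residual graph, reachable from S: {S, P, Q, R, U, V, W, X}.
Min-cut edges: X→T (14); capacity 14 = 14.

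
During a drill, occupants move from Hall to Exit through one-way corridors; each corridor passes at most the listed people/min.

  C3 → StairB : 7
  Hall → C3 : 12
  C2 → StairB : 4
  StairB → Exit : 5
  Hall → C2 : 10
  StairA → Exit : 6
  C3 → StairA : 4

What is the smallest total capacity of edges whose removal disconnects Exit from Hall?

9

Augment Hall→C2→StairB→Exit: bottleneck 4, flow now 4.
Augment Hall→C3→StairA→Exit: bottleneck 4, flow now 8.
Augment Hall→C3→StairB→Exit: bottleneck 1, flow now 9.
No augmenting path remains; maximum flow = 9.
By max-flow min-cut, the minimum cut capacity equals the max flow.
In the residual graph, reachable from Hall: {Hall, C2, C3, StairB}.
Min-cut edges: C3→StairA (4), StairB→Exit (5); capacity 4 + 5 = 9.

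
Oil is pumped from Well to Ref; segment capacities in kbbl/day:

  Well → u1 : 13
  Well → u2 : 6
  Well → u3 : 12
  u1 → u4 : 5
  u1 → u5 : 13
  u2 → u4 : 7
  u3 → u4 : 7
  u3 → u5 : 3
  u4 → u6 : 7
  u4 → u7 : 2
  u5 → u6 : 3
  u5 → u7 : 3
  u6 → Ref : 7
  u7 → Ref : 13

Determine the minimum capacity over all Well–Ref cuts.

12

Augment Well→u1→u4→u6→Ref: bottleneck 5, flow now 5.
Augment Well→u1→u5→u6→Ref: bottleneck 2, flow now 7.
Augment Well→u1→u5→u7→Ref: bottleneck 3, flow now 10.
Augment Well→u2→u4→u7→Ref: bottleneck 2, flow now 12.
No augmenting path remains; maximum flow = 12.
By max-flow min-cut, the minimum cut capacity equals the max flow.
In the residual graph, reachable from Well: {Well, u1, u2, u3, u4, u5, u6}.
Min-cut edges: u4→u7 (2), u5→u7 (3), u6→Ref (7); capacity 2 + 3 + 7 = 12.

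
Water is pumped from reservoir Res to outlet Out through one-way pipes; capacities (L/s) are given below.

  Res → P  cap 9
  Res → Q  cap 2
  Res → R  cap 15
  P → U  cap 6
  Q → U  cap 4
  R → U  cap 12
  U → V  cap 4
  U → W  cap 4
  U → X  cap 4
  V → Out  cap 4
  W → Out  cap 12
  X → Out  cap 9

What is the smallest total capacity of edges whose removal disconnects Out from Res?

12

Augment Res→P→U→V→Out: bottleneck 4, flow now 4.
Augment Res→P→U→W→Out: bottleneck 2, flow now 6.
Augment Res→Q→U→W→Out: bottleneck 2, flow now 8.
Augment Res→R→U→X→Out: bottleneck 4, flow now 12.
No augmenting path remains; maximum flow = 12.
By max-flow min-cut, the minimum cut capacity equals the max flow.
In the residual graph, reachable from Res: {Res, P, Q, R, U}.
Min-cut edges: U→V (4), U→W (4), U→X (4); capacity 4 + 4 + 4 = 12.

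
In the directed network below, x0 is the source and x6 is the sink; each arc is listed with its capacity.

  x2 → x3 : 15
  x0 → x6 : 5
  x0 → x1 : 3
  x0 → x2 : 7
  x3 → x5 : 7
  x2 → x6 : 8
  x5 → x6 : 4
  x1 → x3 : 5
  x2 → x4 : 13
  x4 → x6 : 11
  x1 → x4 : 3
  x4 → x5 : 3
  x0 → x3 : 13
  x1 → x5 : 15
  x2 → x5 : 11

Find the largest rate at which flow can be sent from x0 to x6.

Augment x0→x6: bottleneck 5, flow now 5.
Augment x0→x2→x6: bottleneck 7, flow now 12.
Augment x0→x1→x4→x6: bottleneck 3, flow now 15.
Augment x0→x3→x5→x6: bottleneck 4, flow now 19.
No augmenting path remains; maximum flow = 19.
In the residual graph, reachable from x0: {x0, x3, x5}.
Min-cut edges: x0→x1 (3), x0→x2 (7), x0→x6 (5), x5→x6 (4); capacity 3 + 7 + 5 + 4 = 19.
This cut is saturated, so no flow can exceed 19.

19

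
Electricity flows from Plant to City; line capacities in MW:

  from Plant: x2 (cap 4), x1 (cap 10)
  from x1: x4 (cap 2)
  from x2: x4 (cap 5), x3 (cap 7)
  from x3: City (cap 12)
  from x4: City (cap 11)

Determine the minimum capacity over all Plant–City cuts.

Augment Plant→x1→x4→City: bottleneck 2, flow now 2.
Augment Plant→x2→x3→City: bottleneck 4, flow now 6.
No augmenting path remains; maximum flow = 6.
By max-flow min-cut, the minimum cut capacity equals the max flow.
In the residual graph, reachable from Plant: {Plant, x1}.
Min-cut edges: Plant→x2 (4), x1→x4 (2); capacity 4 + 2 = 6.

6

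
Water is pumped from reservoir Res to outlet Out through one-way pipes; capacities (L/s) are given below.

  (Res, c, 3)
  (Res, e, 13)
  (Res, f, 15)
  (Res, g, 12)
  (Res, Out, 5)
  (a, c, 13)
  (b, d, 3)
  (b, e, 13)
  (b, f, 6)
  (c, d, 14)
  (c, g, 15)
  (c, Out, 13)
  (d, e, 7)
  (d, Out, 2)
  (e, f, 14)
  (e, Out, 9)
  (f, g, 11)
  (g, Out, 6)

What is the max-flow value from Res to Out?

Augment Res→Out: bottleneck 5, flow now 5.
Augment Res→c→Out: bottleneck 3, flow now 8.
Augment Res→e→Out: bottleneck 9, flow now 17.
Augment Res→g→Out: bottleneck 6, flow now 23.
No augmenting path remains; maximum flow = 23.
In the residual graph, reachable from Res: {Res, e, f, g}.
Min-cut edges: Res→c (3), Res→Out (5), e→Out (9), g→Out (6); capacity 3 + 5 + 9 + 6 = 23.
This cut is saturated, so no flow can exceed 23.

23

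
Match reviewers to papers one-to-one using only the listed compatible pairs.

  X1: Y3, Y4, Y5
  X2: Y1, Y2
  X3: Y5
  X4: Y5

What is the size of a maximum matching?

3

Unit-capacity flow: source→left, listed edges, right→sink; max matching = max flow.
Augmenting path X1→Y3 (+1); matched 1.
Augmenting path X2→Y1 (+1); matched 2.
Augmenting path X3→Y5 (+1); matched 3.
No augmenting path remains; maximum matching = 3.
König certificate: {X1, X2, Y5} is a vertex cover of size 3 (every listed pair touches it), so no matching can be larger.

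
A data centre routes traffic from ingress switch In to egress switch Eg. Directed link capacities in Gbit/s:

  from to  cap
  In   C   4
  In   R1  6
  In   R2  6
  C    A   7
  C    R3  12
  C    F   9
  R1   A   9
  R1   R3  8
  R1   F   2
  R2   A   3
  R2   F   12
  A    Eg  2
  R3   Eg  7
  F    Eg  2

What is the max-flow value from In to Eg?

11

Augment In→C→A→Eg: bottleneck 2, flow now 2.
Augment In→C→R3→Eg: bottleneck 2, flow now 4.
Augment In→R1→R3→Eg: bottleneck 5, flow now 9.
Augment In→R1→F→Eg: bottleneck 1, flow now 10.
Augment In→R2→F→Eg: bottleneck 1, flow now 11.
No augmenting path remains; maximum flow = 11.
In the residual graph, reachable from In: {In, C, R1, R2, A, R3, F}.
Min-cut edges: A→Eg (2), R3→Eg (7), F→Eg (2); capacity 2 + 7 + 2 = 11.
This cut is saturated, so no flow can exceed 11.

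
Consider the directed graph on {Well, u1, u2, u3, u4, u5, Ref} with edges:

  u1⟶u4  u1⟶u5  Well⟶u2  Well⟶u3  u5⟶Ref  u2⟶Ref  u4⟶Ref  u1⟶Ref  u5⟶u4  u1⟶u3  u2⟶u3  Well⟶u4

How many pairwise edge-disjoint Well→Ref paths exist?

Assign every edge capacity 1; by Menger, the answer equals the max flow.
Path Well→u2→Ref (+1); total 1.
Path Well→u4→Ref (+1); total 2.
No residual Well→Ref path; max flow = 2.
Certifying cut of size 2: {Well→u2, Well→u4}.

2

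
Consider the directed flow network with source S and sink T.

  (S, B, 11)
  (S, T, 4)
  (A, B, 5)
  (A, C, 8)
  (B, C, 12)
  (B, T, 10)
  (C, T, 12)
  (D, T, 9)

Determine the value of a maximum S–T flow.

Augment S→T: bottleneck 4, flow now 4.
Augment S→B→T: bottleneck 10, flow now 14.
Augment S→B→C→T: bottleneck 1, flow now 15.
No augmenting path remains; maximum flow = 15.
In the residual graph, reachable from S: {S}.
Min-cut edges: S→B (11), S→T (4); capacity 11 + 4 = 15.
This cut is saturated, so no flow can exceed 15.

15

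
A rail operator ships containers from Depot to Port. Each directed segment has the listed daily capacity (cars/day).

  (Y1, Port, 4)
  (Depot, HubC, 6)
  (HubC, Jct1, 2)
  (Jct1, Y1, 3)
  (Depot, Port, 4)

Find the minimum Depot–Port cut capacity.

6

Augment Depot→Port: bottleneck 4, flow now 4.
Augment Depot→HubC→Jct1→Y1→Port: bottleneck 2, flow now 6.
No augmenting path remains; maximum flow = 6.
By max-flow min-cut, the minimum cut capacity equals the max flow.
In the residual graph, reachable from Depot: {Depot, HubC}.
Min-cut edges: Depot→Port (4), HubC→Jct1 (2); capacity 4 + 2 = 6.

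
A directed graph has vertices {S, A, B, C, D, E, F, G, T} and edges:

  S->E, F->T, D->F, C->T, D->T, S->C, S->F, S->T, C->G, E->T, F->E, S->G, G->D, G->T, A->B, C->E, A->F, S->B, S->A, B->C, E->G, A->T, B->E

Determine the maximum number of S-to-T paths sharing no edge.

7

Assign every edge capacity 1; by Menger, the answer equals the max flow.
Path S→T (+1); total 1.
Path S→A→T (+1); total 2.
Path S→C→T (+1); total 3.
Path S→E→T (+1); total 4.
Path S→F→T (+1); total 5.
Path S→G→T (+1); total 6.
Path S→B→C→G→D→T (+1); total 7.
No residual S→T path; max flow = 7.
Certifying cut of size 7: {S→A, S→B, S→C, S→E, S→F, S→G, S→T}.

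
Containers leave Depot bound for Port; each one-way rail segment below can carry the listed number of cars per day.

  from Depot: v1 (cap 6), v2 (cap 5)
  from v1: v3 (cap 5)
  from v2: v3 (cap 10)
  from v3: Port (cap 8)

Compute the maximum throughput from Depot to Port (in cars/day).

8

Augment Depot→v1→v3→Port: bottleneck 5, flow now 5.
Augment Depot→v2→v3→Port: bottleneck 3, flow now 8.
No augmenting path remains; maximum flow = 8.
In the residual graph, reachable from Depot: {Depot, v1, v2, v3}.
Min-cut edges: v3→Port (8); capacity 8 = 8.
This cut is saturated, so no flow can exceed 8.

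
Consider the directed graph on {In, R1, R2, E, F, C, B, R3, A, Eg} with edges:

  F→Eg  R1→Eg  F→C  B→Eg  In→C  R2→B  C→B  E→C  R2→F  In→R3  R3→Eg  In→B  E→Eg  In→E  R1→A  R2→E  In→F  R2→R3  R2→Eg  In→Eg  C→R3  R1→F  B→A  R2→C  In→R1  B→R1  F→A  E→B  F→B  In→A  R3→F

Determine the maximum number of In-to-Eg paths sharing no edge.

6

Assign every edge capacity 1; by Menger, the answer equals the max flow.
Path In→Eg (+1); total 1.
Path In→R1→Eg (+1); total 2.
Path In→E→Eg (+1); total 3.
Path In→F→Eg (+1); total 4.
Path In→B→Eg (+1); total 5.
Path In→R3→Eg (+1); total 6.
No residual In→Eg path; max flow = 6.
Certifying cut of size 6: {B→Eg, F→Eg, In→E, In→Eg, R1→Eg, R3→Eg}.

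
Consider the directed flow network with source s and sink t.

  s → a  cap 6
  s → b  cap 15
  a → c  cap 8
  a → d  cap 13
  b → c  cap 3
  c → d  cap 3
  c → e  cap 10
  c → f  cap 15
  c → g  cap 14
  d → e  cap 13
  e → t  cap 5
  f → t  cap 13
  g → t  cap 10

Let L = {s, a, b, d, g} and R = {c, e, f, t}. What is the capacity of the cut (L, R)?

Edges leaving {s, a, b, d, g}: a→c (8), b→c (3), d→e (13), g→t (10).
Cut capacity = 8 + 3 + 13 + 10 = 34.

34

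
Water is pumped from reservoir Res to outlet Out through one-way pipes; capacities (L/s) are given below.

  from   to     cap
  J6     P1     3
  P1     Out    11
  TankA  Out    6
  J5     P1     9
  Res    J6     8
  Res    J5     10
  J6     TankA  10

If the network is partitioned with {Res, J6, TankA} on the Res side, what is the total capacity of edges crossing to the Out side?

19

Edges leaving {Res, J6, TankA}: Res→J5 (10), J6→P1 (3), TankA→Out (6).
Cut capacity = 10 + 3 + 6 = 19.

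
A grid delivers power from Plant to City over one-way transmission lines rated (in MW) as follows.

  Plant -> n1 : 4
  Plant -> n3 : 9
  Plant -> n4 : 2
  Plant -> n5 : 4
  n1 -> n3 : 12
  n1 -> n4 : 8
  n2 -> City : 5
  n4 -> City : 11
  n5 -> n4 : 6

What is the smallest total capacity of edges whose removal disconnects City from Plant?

10

Augment Plant→n4→City: bottleneck 2, flow now 2.
Augment Plant→n1→n4→City: bottleneck 4, flow now 6.
Augment Plant→n5→n4→City: bottleneck 4, flow now 10.
No augmenting path remains; maximum flow = 10.
By max-flow min-cut, the minimum cut capacity equals the max flow.
In the residual graph, reachable from Plant: {Plant, n3}.
Min-cut edges: Plant→n1 (4), Plant→n4 (2), Plant→n5 (4); capacity 4 + 2 + 4 = 10.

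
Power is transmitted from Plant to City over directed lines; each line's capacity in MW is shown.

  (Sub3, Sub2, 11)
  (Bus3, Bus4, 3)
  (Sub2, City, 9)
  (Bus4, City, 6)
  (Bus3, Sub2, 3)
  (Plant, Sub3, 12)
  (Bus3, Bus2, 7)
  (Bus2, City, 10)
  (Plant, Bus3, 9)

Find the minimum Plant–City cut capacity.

Augment Plant→Bus3→Bus4→City: bottleneck 3, flow now 3.
Augment Plant→Bus3→Sub2→City: bottleneck 3, flow now 6.
Augment Plant→Bus3→Bus2→City: bottleneck 3, flow now 9.
Augment Plant→Sub3→Sub2→City: bottleneck 6, flow now 15.
Augment Plant→Sub3→Sub2→Bus3→Bus2→City: bottleneck 3, flow now 18. (uses reverse residual edge)
No augmenting path remains; maximum flow = 18.
By max-flow min-cut, the minimum cut capacity equals the max flow.
In the residual graph, reachable from Plant: {Plant, Sub3, Sub2}.
Min-cut edges: Plant→Bus3 (9), Sub2→City (9); capacity 9 + 9 = 18.

18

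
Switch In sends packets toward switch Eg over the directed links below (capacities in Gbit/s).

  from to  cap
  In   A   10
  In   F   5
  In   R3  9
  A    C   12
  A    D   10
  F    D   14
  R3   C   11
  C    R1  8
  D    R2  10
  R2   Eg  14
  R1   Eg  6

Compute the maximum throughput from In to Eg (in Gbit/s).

16

Augment In→A→C→R1→Eg: bottleneck 6, flow now 6.
Augment In→A→D→R2→Eg: bottleneck 4, flow now 10.
Augment In→F→D→R2→Eg: bottleneck 5, flow now 15.
Augment In→R3→C→A→D→R2→Eg: bottleneck 1, flow now 16. (uses reverse residual edge)
No augmenting path remains; maximum flow = 16.
In the residual graph, reachable from In: {In, A, F, R3, C, D, R1}.
Min-cut edges: D→R2 (10), R1→Eg (6); capacity 10 + 6 = 16.
This cut is saturated, so no flow can exceed 16.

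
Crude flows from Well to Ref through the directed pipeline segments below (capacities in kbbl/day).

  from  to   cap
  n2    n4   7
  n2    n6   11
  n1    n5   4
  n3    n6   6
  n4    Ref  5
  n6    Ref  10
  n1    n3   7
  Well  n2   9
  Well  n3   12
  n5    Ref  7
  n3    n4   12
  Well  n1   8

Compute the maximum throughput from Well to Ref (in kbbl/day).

Augment Well→n1→n5→Ref: bottleneck 4, flow now 4.
Augment Well→n2→n4→Ref: bottleneck 5, flow now 9.
Augment Well→n2→n6→Ref: bottleneck 4, flow now 13.
Augment Well→n3→n6→Ref: bottleneck 6, flow now 19.
No augmenting path remains; maximum flow = 19.
In the residual graph, reachable from Well: {Well, n1, n2, n3, n4, n6}.
Min-cut edges: n1→n5 (4), n4→Ref (5), n6→Ref (10); capacity 4 + 5 + 10 = 19.
This cut is saturated, so no flow can exceed 19.

19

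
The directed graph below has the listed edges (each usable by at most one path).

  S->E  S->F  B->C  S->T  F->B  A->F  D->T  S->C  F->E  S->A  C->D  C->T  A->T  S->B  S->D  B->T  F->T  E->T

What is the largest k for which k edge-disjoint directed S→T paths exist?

7

Assign every edge capacity 1; by Menger, the answer equals the max flow.
Path S→T (+1); total 1.
Path S→A→T (+1); total 2.
Path S→B→T (+1); total 3.
Path S→C→T (+1); total 4.
Path S→D→T (+1); total 5.
Path S→E→T (+1); total 6.
Path S→F→T (+1); total 7.
No residual S→T path; max flow = 7.
Certifying cut of size 7: {S→A, S→B, S→C, S→D, S→E, S→F, S→T}.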